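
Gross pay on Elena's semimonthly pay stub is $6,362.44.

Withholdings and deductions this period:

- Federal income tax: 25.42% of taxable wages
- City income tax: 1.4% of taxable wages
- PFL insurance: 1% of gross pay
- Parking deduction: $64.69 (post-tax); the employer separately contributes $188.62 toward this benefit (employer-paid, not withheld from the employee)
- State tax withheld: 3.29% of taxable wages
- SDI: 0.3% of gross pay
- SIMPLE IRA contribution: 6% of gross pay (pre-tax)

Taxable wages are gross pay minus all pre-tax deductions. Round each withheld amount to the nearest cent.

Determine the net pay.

$4,032.51

SIMPLE IRA contribution: $6,362.44 × 0.06 = $381.75
Taxable wages = $6,362.44 − $381.75 = $5,980.69
City income tax: $5,980.69 × 0.014 = $83.73
Federal income tax: $5,980.69 × 0.2542 = $1,520.29
State tax withheld: $5,980.69 × 0.0329 = $196.76
PFL insurance: $6,362.44 × 0.01 = $63.62
SDI: $6,362.44 × 0.003 = $19.09
Parking deduction: $64.69
(Employer's $188.62 toward parking deduction is not withheld from the employee.)
Total deductions = $381.75 + $83.73 + $1,520.29 + $196.76 + $63.62 + $19.09 + $64.69 = $2,329.93
Net pay = $6,362.44 − $2,329.93 = $4,032.51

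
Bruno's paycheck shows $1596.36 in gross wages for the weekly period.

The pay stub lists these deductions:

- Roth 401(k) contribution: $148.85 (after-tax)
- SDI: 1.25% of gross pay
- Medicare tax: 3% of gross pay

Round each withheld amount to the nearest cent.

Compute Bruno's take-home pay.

SDI: $1596.36 × 0.0125 = $19.95
Medicare tax: $1596.36 × 0.03 = $47.89
Roth 401(k) contribution: $148.85
Total deductions = $19.95 + $47.89 + $148.85 = $216.69
Net pay = $1596.36 − $216.69 = $1379.67

$1379.67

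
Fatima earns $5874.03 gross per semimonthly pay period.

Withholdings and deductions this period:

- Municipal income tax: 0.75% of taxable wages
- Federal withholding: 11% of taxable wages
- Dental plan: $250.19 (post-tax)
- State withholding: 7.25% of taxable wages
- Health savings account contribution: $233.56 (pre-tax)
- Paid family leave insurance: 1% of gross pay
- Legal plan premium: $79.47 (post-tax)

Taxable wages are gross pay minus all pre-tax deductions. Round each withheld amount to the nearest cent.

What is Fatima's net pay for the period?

$4180.39

Health savings account contribution: $233.56
Taxable wages = $5874.03 − $233.56 = $5640.47
State withholding: $5640.47 × 0.0725 = $408.93
Federal withholding: $5640.47 × 0.11 = $620.45
Municipal income tax: $5640.47 × 0.0075 = $42.30
Paid family leave insurance: $5874.03 × 0.01 = $58.74
Dental plan: $250.19
Legal plan premium: $79.47
Total deductions = $233.56 + $408.93 + $620.45 + $42.30 + $58.74 + $250.19 + $79.47 = $1693.64
Net pay = $5874.03 − $1693.64 = $4180.39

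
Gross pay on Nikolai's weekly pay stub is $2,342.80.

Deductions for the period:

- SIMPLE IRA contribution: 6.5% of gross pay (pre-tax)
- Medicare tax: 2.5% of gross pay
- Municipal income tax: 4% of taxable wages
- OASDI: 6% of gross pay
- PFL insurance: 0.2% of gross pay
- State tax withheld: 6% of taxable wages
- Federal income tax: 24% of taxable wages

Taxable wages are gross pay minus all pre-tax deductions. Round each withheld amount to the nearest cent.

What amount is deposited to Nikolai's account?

SIMPLE IRA contribution: $2,342.80 × 0.065 = $152.28
Taxable wages = $2,342.80 − $152.28 = $2,190.52
State tax withheld: $2,190.52 × 0.06 = $131.43
Municipal income tax: $2,190.52 × 0.04 = $87.62
Federal income tax: $2,190.52 × 0.24 = $525.72
PFL insurance: $2,342.80 × 0.002 = $4.69
OASDI: $2,342.80 × 0.06 = $140.57
Medicare tax: $2,342.80 × 0.025 = $58.57
Total deductions = $152.28 + $131.43 + $87.62 + $525.72 + $4.69 + $140.57 + $58.57 = $1,100.88
Net pay = $2,342.80 − $1,100.88 = $1,241.92

$1,241.92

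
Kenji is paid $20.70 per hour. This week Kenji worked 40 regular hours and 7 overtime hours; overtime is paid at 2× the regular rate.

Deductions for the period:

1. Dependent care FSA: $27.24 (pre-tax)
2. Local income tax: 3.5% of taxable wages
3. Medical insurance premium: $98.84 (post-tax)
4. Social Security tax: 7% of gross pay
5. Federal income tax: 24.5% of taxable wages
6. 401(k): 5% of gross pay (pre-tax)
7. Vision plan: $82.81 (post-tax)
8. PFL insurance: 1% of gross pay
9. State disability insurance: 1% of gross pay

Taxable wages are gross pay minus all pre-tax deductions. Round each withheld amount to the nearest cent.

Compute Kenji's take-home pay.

Regular pay: 40 × $20.70 = $828.00
Overtime pay: 7 × $20.70 × 2 = $289.80
Gross pay = $828.00 + $289.80 = $1,117.80
401(k): $1,117.80 × 0.05 = $55.89
Dependent care FSA: $27.24
Pre-tax total = $55.89 + $27.24 = $83.13
Taxable wages = $1,117.80 − $83.13 = $1,034.67
Local income tax: $1,034.67 × 0.035 = $36.21
Federal income tax: $1,034.67 × 0.245 = $253.49
State disability insurance: $1,117.80 × 0.01 = $11.18
PFL insurance: $1,117.80 × 0.01 = $11.18
Social Security tax: $1,117.80 × 0.07 = $78.25
Vision plan: $82.81
Medical insurance premium: $98.84
Total deductions = $55.89 + $27.24 + $36.21 + $253.49 + $11.18 + $11.18 + $78.25 + $82.81 + $98.84 = $655.09
Net pay = $1,117.80 − $655.09 = $462.71

$462.71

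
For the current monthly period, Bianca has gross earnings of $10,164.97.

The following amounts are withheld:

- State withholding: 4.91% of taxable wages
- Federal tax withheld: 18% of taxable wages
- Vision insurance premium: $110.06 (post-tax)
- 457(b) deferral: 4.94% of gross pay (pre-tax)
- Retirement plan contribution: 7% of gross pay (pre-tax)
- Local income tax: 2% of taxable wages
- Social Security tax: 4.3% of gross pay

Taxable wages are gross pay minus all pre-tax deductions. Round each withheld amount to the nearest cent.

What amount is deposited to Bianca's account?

457(b) deferral: $10,164.97 × 0.0494 = $502.15
Retirement plan contribution: $10,164.97 × 0.07 = $711.55
Pre-tax total = $502.15 + $711.55 = $1,213.70
Taxable wages = $10,164.97 − $1,213.70 = $8,951.27
Local income tax: $8,951.27 × 0.02 = $179.03
State withholding: $8,951.27 × 0.0491 = $439.51
Federal tax withheld: $8,951.27 × 0.18 = $1,611.23
Social Security tax: $10,164.97 × 0.043 = $437.09
Vision insurance premium: $110.06
Total deductions = $502.15 + $711.55 + $179.03 + $439.51 + $1,611.23 + $437.09 + $110.06 = $3,990.62
Net pay = $10,164.97 − $3,990.62 = $6,174.35

$6,174.35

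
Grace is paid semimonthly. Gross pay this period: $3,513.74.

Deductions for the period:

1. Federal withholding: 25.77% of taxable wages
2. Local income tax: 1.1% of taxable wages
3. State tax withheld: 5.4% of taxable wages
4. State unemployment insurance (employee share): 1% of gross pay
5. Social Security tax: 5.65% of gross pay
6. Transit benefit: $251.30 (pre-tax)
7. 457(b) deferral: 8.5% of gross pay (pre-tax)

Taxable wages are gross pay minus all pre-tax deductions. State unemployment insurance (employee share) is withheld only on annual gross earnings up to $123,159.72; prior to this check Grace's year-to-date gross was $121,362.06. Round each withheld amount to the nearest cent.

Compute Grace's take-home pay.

457(b) deferral: $3,513.74 × 0.085 = $298.67
Transit benefit: $251.30
Pre-tax total = $298.67 + $251.30 = $549.97
Taxable wages = $3,513.74 − $549.97 = $2,963.77
Local income tax: $2,963.77 × 0.011 = $32.60
Federal withholding: $2,963.77 × 0.2577 = $763.76
State tax withheld: $2,963.77 × 0.054 = $160.04
State unemployment insurance (employee share): only $123,159.72 − $121,362.06 = $1,797.66 of this check is subject → $1,797.66 × 0.01 = $17.98
Social Security tax: $3,513.74 × 0.0565 = $198.53
Total deductions = $298.67 + $251.30 + $32.60 + $763.76 + $160.04 + $17.98 + $198.53 = $1,722.88
Net pay = $3,513.74 − $1,722.88 = $1,790.86

$1,790.86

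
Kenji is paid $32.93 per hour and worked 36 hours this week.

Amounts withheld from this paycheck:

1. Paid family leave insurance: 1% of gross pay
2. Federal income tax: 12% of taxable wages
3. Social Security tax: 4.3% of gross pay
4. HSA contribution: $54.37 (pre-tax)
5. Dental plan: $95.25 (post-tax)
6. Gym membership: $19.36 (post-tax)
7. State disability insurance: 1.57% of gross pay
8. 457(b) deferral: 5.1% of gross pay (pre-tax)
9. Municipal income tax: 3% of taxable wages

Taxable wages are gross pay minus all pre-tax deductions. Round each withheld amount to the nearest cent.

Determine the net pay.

Gross pay: 36 × $32.93 = $1,185.48
HSA contribution: $54.37
457(b) deferral: $1,185.48 × 0.051 = $60.46
Pre-tax total = $54.37 + $60.46 = $114.83
Taxable wages = $1,185.48 − $114.83 = $1,070.65
Municipal income tax: $1,070.65 × 0.03 = $32.12
Federal income tax: $1,070.65 × 0.12 = $128.48
State disability insurance: $1,185.48 × 0.0157 = $18.61
Social Security tax: $1,185.48 × 0.043 = $50.98
Paid family leave insurance: $1,185.48 × 0.01 = $11.85
Dental plan: $95.25
Gym membership: $19.36
Total deductions = $54.37 + $60.46 + $32.12 + $128.48 + $18.61 + $50.98 + $11.85 + $95.25 + $19.36 = $471.48
Net pay = $1,185.48 − $471.48 = $714.00

$714.00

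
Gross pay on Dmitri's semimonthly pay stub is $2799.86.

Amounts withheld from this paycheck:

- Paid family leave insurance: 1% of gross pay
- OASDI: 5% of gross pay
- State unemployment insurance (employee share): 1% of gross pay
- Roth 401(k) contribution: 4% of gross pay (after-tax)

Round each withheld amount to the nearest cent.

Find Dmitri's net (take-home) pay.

OASDI: $2799.86 × 0.05 = $139.99
Paid family leave insurance: $2799.86 × 0.01 = $28.00
State unemployment insurance (employee share): $2799.86 × 0.01 = $28.00
Roth 401(k) contribution: $2799.86 × 0.04 = $111.99
Total deductions = $139.99 + $28.00 + $28.00 + $111.99 = $307.98
Net pay = $2799.86 − $307.98 = $2491.88

$2491.88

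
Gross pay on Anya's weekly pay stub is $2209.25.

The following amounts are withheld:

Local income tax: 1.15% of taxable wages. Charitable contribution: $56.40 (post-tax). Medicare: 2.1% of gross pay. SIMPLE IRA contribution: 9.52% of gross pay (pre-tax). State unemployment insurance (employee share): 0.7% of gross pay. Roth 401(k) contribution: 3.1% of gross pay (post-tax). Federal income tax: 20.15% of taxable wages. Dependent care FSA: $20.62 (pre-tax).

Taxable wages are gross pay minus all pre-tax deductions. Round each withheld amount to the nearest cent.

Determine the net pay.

$1370.19

Dependent care FSA: $20.62
SIMPLE IRA contribution: $2209.25 × 0.0952 = $210.32
Pre-tax total = $20.62 + $210.32 = $230.94
Taxable wages = $2209.25 − $230.94 = $1978.31
Local income tax: $1978.31 × 0.0115 = $22.75
Federal income tax: $1978.31 × 0.2015 = $398.63
Medicare: $2209.25 × 0.021 = $46.39
State unemployment insurance (employee share): $2209.25 × 0.007 = $15.46
Charitable contribution: $56.40
Roth 401(k) contribution: $2209.25 × 0.031 = $68.49
Total deductions = $20.62 + $210.32 + $22.75 + $398.63 + $46.39 + $15.46 + $56.40 + $68.49 = $839.06
Net pay = $2209.25 − $839.06 = $1370.19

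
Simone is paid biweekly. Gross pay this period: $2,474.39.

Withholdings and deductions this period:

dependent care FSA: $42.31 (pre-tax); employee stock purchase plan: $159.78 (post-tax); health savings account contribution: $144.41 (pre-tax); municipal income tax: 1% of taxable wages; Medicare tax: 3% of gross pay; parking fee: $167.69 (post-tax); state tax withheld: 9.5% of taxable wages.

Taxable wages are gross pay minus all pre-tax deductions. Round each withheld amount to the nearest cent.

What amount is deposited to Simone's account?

$1,645.76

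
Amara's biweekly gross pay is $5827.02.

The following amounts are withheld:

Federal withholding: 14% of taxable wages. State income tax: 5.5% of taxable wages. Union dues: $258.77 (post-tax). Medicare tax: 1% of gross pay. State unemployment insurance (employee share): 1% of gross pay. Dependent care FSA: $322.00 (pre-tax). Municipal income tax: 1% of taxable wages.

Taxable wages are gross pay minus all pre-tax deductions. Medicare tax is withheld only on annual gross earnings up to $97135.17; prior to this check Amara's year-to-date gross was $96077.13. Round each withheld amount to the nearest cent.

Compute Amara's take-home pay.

Dependent care FSA: $322.00
Taxable wages = $5827.02 − $322.00 = $5505.02
Federal withholding: $5505.02 × 0.14 = $770.70
Municipal income tax: $5505.02 × 0.01 = $55.05
State income tax: $5505.02 × 0.055 = $302.78
State unemployment insurance (employee share): $5827.02 × 0.01 = $58.27
Medicare tax: only $97135.17 − $96077.13 = $1058.04 of this check is subject → $1058.04 × 0.01 = $10.58
Union dues: $258.77
Total deductions = $322.00 + $770.70 + $55.05 + $302.78 + $58.27 + $10.58 + $258.77 = $1778.15
Net pay = $5827.02 − $1778.15 = $4048.87

$4048.87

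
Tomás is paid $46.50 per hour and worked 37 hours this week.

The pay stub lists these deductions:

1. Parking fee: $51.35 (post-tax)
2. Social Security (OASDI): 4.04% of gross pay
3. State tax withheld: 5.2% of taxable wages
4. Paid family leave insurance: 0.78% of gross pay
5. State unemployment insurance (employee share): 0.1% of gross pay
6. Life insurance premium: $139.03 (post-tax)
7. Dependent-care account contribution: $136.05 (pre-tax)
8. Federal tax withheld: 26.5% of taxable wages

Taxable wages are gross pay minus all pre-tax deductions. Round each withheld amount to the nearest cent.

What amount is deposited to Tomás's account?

$807.15

Gross pay: 37 × $46.50 = $1,720.50
Dependent-care account contribution: $136.05
Taxable wages = $1,720.50 − $136.05 = $1,584.45
Federal tax withheld: $1,584.45 × 0.265 = $419.88
State tax withheld: $1,584.45 × 0.052 = $82.39
Paid family leave insurance: $1,720.50 × 0.0078 = $13.42
State unemployment insurance (employee share): $1,720.50 × 0.001 = $1.72
Social Security (OASDI): $1,720.50 × 0.0404 = $69.51
Parking fee: $51.35
Life insurance premium: $139.03
Total deductions = $136.05 + $419.88 + $82.39 + $13.42 + $1.72 + $69.51 + $51.35 + $139.03 = $913.35
Net pay = $1,720.50 − $913.35 = $807.15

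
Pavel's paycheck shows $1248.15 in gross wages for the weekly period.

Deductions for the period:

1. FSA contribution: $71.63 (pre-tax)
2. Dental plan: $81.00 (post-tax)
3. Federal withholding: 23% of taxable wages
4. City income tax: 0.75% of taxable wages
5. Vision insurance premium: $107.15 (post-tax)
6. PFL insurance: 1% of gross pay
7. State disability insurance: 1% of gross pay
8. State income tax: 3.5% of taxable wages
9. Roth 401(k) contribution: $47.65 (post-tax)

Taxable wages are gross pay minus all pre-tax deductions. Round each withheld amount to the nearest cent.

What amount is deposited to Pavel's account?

$595.16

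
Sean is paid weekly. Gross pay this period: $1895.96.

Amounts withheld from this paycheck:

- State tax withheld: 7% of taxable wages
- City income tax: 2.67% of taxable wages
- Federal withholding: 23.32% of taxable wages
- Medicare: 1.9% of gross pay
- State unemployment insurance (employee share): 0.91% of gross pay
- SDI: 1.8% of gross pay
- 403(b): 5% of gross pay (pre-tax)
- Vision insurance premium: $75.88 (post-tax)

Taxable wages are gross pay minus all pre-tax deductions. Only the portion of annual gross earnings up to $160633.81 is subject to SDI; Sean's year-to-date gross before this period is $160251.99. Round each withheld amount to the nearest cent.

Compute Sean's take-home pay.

403(b): $1895.96 × 0.05 = $94.80
Taxable wages = $1895.96 − $94.80 = $1801.16
State tax withheld: $1801.16 × 0.07 = $126.08
City income tax: $1801.16 × 0.0267 = $48.09
Federal withholding: $1801.16 × 0.2332 = $420.03
State unemployment insurance (employee share): $1895.96 × 0.0091 = $17.25
SDI: only $160633.81 − $160251.99 = $381.82 of this check is subject → $381.82 × 0.018 = $6.87
Medicare: $1895.96 × 0.019 = $36.02
Vision insurance premium: $75.88
Total deductions = $94.80 + $126.08 + $48.09 + $420.03 + $17.25 + $6.87 + $36.02 + $75.88 = $825.02
Net pay = $1895.96 − $825.02 = $1070.94

$1070.94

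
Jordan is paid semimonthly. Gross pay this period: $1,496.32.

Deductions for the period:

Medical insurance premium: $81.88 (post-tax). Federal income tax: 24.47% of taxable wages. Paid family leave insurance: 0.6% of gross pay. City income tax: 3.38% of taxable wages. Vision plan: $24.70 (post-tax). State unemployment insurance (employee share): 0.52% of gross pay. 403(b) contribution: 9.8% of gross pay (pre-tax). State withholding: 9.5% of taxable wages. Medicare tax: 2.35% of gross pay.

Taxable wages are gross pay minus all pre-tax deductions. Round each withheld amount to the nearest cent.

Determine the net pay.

$687.07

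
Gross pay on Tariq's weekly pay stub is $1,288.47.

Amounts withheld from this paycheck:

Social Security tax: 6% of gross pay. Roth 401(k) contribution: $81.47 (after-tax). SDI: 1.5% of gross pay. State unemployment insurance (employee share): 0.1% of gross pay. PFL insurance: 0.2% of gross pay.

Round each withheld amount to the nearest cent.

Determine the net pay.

$1,106.49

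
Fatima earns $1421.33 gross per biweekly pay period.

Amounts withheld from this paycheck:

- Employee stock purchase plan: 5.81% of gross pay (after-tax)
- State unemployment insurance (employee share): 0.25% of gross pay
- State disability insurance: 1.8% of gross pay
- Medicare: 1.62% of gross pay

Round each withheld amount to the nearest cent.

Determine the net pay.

Medicare: $1421.33 × 0.0162 = $23.03
State unemployment insurance (employee share): $1421.33 × 0.0025 = $3.55
State disability insurance: $1421.33 × 0.018 = $25.58
Employee stock purchase plan: $1421.33 × 0.0581 = $82.58
Total deductions = $23.03 + $3.55 + $25.58 + $82.58 = $134.74
Net pay = $1421.33 − $134.74 = $1286.59

$1286.59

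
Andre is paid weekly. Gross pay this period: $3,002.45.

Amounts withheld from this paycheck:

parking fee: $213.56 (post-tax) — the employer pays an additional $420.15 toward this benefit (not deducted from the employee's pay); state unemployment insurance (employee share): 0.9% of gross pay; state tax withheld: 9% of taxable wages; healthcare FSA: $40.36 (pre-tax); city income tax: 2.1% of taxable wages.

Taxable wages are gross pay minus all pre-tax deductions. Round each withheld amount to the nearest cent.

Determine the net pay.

$2,392.72

Healthcare FSA: $40.36
Taxable wages = $3,002.45 − $40.36 = $2,962.09
State tax withheld: $2,962.09 × 0.09 = $266.59
City income tax: $2,962.09 × 0.021 = $62.20
State unemployment insurance (employee share): $3,002.45 × 0.009 = $27.02
Parking fee: $213.56
(Employer's $420.15 toward parking fee is not withheld from the employee.)
Total deductions = $40.36 + $266.59 + $62.20 + $27.02 + $213.56 = $609.73
Net pay = $3,002.45 − $609.73 = $2,392.72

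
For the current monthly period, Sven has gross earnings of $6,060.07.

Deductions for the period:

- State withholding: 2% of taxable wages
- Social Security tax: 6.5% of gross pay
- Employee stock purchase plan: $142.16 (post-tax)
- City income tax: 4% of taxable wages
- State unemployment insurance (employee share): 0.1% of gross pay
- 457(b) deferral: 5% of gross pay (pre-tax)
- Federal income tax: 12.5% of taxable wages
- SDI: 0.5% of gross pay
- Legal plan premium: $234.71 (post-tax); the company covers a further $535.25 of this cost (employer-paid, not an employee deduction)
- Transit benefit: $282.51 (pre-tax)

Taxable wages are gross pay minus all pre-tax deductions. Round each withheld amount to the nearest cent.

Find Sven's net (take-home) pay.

Transit benefit: $282.51
457(b) deferral: $6,060.07 × 0.05 = $303.00
Pre-tax total = $282.51 + $303.00 = $585.51
Taxable wages = $6,060.07 − $585.51 = $5,474.56
State withholding: $5,474.56 × 0.02 = $109.49
City income tax: $5,474.56 × 0.04 = $218.98
Federal income tax: $5,474.56 × 0.125 = $684.32
SDI: $6,060.07 × 0.005 = $30.30
State unemployment insurance (employee share): $6,060.07 × 0.001 = $6.06
Social Security tax: $6,060.07 × 0.065 = $393.90
Legal plan premium: $234.71
Employee stock purchase plan: $142.16
(Employer's $535.25 toward legal plan premium is not withheld from the employee.)
Total deductions = $282.51 + $303.00 + $109.49 + $218.98 + $684.32 + $30.30 + $6.06 + $393.90 + $234.71 + $142.16 = $2,405.43
Net pay = $6,060.07 − $2,405.43 = $3,654.64

$3,654.64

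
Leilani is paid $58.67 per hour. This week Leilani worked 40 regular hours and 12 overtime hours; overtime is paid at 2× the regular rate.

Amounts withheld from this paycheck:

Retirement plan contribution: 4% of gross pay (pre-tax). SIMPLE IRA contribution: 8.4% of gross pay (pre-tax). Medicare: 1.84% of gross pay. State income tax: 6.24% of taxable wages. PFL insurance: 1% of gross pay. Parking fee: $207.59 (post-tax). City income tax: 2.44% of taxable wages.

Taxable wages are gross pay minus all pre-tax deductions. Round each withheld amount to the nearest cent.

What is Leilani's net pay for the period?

$2,689.53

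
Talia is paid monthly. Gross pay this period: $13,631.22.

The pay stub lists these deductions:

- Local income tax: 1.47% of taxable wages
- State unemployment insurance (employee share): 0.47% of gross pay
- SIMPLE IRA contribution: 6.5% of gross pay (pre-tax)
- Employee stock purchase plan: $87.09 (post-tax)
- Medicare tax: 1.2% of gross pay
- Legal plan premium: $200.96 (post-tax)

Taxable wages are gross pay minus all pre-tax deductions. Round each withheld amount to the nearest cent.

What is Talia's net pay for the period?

$12,042.15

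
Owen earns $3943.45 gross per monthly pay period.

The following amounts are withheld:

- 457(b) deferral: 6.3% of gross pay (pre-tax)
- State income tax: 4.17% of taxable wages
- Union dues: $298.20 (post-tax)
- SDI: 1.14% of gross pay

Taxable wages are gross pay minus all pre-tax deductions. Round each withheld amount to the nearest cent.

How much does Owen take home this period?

457(b) deferral: $3943.45 × 0.063 = $248.44
Taxable wages = $3943.45 − $248.44 = $3695.01
State income tax: $3695.01 × 0.0417 = $154.08
SDI: $3943.45 × 0.0114 = $44.96
Union dues: $298.20
Total deductions = $248.44 + $154.08 + $44.96 + $298.20 = $745.68
Net pay = $3943.45 − $745.68 = $3197.77

$3197.77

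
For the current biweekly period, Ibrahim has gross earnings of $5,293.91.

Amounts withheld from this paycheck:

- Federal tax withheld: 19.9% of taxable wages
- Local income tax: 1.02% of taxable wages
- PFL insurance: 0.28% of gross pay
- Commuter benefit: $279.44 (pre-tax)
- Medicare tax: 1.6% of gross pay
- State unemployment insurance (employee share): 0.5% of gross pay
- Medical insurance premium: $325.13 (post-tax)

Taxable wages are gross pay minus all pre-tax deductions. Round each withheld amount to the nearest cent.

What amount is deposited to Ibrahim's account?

Commuter benefit: $279.44
Taxable wages = $5,293.91 − $279.44 = $5,014.47
Federal tax withheld: $5,014.47 × 0.199 = $997.88
Local income tax: $5,014.47 × 0.0102 = $51.15
PFL insurance: $5,293.91 × 0.0028 = $14.82
State unemployment insurance (employee share): $5,293.91 × 0.005 = $26.47
Medicare tax: $5,293.91 × 0.016 = $84.70
Medical insurance premium: $325.13
Total deductions = $279.44 + $997.88 + $51.15 + $14.82 + $26.47 + $84.70 + $325.13 = $1,779.59
Net pay = $5,293.91 − $1,779.59 = $3,514.32

$3,514.32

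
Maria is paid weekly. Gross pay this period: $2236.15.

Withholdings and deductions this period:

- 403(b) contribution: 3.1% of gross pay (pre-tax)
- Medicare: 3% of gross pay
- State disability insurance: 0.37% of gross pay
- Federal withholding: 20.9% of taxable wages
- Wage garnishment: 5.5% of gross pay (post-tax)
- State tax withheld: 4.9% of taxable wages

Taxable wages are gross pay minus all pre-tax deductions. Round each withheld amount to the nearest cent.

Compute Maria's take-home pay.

$1409.45

403(b) contribution: $2236.15 × 0.031 = $69.32
Taxable wages = $2236.15 − $69.32 = $2166.83
State tax withheld: $2166.83 × 0.049 = $106.17
Federal withholding: $2166.83 × 0.209 = $452.87
Medicare: $2236.15 × 0.03 = $67.08
State disability insurance: $2236.15 × 0.0037 = $8.27
Wage garnishment: $2236.15 × 0.055 = $122.99
Total deductions = $69.32 + $106.17 + $452.87 + $67.08 + $8.27 + $122.99 = $826.70
Net pay = $2236.15 − $826.70 = $1409.45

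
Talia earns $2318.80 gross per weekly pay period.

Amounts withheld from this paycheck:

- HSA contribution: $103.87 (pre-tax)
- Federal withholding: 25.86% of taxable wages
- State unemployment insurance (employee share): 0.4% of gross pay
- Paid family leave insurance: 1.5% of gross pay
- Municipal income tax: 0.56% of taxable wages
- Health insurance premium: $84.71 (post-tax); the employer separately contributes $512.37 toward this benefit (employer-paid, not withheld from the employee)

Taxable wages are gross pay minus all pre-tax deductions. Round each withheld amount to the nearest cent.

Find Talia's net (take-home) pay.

HSA contribution: $103.87
Taxable wages = $2318.80 − $103.87 = $2214.93
Municipal income tax: $2214.93 × 0.0056 = $12.40
Federal withholding: $2214.93 × 0.2586 = $572.78
State unemployment insurance (employee share): $2318.80 × 0.004 = $9.28
Paid family leave insurance: $2318.80 × 0.015 = $34.78
Health insurance premium: $84.71
(Employer's $512.37 toward health insurance premium is not withheld from the employee.)
Total deductions = $103.87 + $12.40 + $572.78 + $9.28 + $34.78 + $84.71 = $817.82
Net pay = $2318.80 − $817.82 = $1500.98

$1500.98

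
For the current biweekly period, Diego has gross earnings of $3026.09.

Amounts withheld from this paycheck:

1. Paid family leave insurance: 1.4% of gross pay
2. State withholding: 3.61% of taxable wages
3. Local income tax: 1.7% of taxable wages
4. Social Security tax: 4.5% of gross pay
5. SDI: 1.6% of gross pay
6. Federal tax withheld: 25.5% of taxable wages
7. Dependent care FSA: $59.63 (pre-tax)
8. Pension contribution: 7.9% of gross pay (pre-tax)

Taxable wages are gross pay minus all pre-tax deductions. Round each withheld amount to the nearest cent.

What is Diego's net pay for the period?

Dependent care FSA: $59.63
Pension contribution: $3026.09 × 0.079 = $239.06
Pre-tax total = $59.63 + $239.06 = $298.69
Taxable wages = $3026.09 − $298.69 = $2727.40
State withholding: $2727.40 × 0.0361 = $98.46
Federal tax withheld: $2727.40 × 0.255 = $695.49
Local income tax: $2727.40 × 0.017 = $46.37
SDI: $3026.09 × 0.016 = $48.42
Social Security tax: $3026.09 × 0.045 = $136.17
Paid family leave insurance: $3026.09 × 0.014 = $42.37
Total deductions = $59.63 + $239.06 + $98.46 + $695.49 + $46.37 + $48.42 + $136.17 + $42.37 = $1365.97
Net pay = $3026.09 − $1365.97 = $1660.12

$1660.12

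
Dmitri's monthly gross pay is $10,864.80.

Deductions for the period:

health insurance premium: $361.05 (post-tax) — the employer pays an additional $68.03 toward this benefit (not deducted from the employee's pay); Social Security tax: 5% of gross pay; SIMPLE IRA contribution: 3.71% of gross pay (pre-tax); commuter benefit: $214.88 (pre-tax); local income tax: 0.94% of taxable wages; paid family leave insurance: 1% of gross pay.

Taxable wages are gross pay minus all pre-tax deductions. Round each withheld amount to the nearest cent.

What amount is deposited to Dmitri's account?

$9,137.58

SIMPLE IRA contribution: $10,864.80 × 0.0371 = $403.08
Commuter benefit: $214.88
Pre-tax total = $403.08 + $214.88 = $617.96
Taxable wages = $10,864.80 − $617.96 = $10,246.84
Local income tax: $10,246.84 × 0.0094 = $96.32
Social Security tax: $10,864.80 × 0.05 = $543.24
Paid family leave insurance: $10,864.80 × 0.01 = $108.65
Health insurance premium: $361.05
(Employer's $68.03 toward health insurance premium is not withheld from the employee.)
Total deductions = $403.08 + $214.88 + $96.32 + $543.24 + $108.65 + $361.05 = $1,727.22
Net pay = $10,864.80 − $1,727.22 = $9,137.58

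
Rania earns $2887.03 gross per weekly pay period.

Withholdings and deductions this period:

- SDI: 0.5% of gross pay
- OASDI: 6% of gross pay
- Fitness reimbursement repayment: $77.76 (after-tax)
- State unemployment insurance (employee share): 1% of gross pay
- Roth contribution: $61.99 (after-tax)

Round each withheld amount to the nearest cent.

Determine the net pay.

OASDI: $2887.03 × 0.06 = $173.22
State unemployment insurance (employee share): $2887.03 × 0.01 = $28.87
SDI: $2887.03 × 0.005 = $14.44
Roth contribution: $61.99
Fitness reimbursement repayment: $77.76
Total deductions = $173.22 + $28.87 + $14.44 + $61.99 + $77.76 = $356.28
Net pay = $2887.03 − $356.28 = $2530.75

$2530.75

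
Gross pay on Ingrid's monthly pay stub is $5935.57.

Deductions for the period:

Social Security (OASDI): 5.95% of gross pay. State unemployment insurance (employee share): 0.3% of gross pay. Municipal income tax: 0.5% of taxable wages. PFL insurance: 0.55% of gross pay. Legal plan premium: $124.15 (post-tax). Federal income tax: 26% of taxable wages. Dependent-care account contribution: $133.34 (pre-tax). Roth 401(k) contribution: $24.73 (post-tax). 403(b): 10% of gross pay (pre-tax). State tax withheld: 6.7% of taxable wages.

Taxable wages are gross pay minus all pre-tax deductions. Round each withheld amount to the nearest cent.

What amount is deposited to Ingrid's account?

$2926.89

403(b): $5935.57 × 0.1 = $593.56
Dependent-care account contribution: $133.34
Pre-tax total = $593.56 + $133.34 = $726.90
Taxable wages = $5935.57 − $726.90 = $5208.67
Federal income tax: $5208.67 × 0.26 = $1354.25
State tax withheld: $5208.67 × 0.067 = $348.98
Municipal income tax: $5208.67 × 0.005 = $26.04
PFL insurance: $5935.57 × 0.0055 = $32.65
Social Security (OASDI): $5935.57 × 0.0595 = $353.17
State unemployment insurance (employee share): $5935.57 × 0.003 = $17.81
Legal plan premium: $124.15
Roth 401(k) contribution: $24.73
Total deductions = $593.56 + $133.34 + $1354.25 + $348.98 + $26.04 + $32.65 + $353.17 + $17.81 + $124.15 + $24.73 = $3008.68
Net pay = $5935.57 − $3008.68 = $2926.89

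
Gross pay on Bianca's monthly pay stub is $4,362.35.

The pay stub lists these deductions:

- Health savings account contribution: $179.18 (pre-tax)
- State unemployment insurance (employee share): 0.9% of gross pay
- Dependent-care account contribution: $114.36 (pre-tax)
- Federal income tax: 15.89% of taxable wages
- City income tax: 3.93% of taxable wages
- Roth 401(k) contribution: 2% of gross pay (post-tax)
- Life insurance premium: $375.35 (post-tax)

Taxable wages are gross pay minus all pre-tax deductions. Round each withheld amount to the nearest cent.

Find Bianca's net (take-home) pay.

$2,760.52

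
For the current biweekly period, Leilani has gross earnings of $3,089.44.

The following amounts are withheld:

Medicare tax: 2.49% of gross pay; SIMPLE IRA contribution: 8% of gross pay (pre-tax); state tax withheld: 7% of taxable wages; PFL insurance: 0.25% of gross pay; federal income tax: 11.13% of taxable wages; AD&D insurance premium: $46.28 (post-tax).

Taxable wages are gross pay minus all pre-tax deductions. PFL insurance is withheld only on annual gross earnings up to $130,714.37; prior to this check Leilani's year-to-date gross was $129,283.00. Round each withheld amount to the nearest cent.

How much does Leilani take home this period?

SIMPLE IRA contribution: $3,089.44 × 0.08 = $247.16
Taxable wages = $3,089.44 − $247.16 = $2,842.28
State tax withheld: $2,842.28 × 0.07 = $198.96
Federal income tax: $2,842.28 × 0.1113 = $316.35
Medicare tax: $3,089.44 × 0.0249 = $76.93
PFL insurance: only $130,714.37 − $129,283.00 = $1,431.37 of this check is subject → $1,431.37 × 0.0025 = $3.58
AD&D insurance premium: $46.28
Total deductions = $247.16 + $198.96 + $316.35 + $76.93 + $3.58 + $46.28 = $889.26
Net pay = $3,089.44 − $889.26 = $2,200.18

$2,200.18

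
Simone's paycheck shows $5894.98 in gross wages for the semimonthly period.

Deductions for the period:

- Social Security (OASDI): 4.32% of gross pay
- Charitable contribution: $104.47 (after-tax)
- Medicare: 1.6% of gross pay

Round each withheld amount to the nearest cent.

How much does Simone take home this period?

$5441.53

Medicare: $5894.98 × 0.016 = $94.32
Social Security (OASDI): $5894.98 × 0.0432 = $254.66
Charitable contribution: $104.47
Total deductions = $94.32 + $254.66 + $104.47 = $453.45
Net pay = $5894.98 − $453.45 = $5441.53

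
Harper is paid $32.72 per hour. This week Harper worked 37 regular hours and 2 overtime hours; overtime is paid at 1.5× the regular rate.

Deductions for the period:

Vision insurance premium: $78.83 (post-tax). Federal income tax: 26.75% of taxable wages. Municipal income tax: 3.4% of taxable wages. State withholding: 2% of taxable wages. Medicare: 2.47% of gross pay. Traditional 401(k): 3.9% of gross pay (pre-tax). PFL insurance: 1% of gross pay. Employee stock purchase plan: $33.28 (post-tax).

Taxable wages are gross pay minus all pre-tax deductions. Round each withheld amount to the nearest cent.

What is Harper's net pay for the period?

$695.86

Regular pay: 37 × $32.72 = $1,210.64
Overtime pay: 2 × $32.72 × 1.5 = $98.16
Gross pay = $1,210.64 + $98.16 = $1,308.80
Traditional 401(k): $1,308.80 × 0.039 = $51.04
Taxable wages = $1,308.80 − $51.04 = $1,257.76
Federal income tax: $1,257.76 × 0.2675 = $336.45
State withholding: $1,257.76 × 0.02 = $25.16
Municipal income tax: $1,257.76 × 0.034 = $42.76
PFL insurance: $1,308.80 × 0.01 = $13.09
Medicare: $1,308.80 × 0.0247 = $32.33
Employee stock purchase plan: $33.28
Vision insurance premium: $78.83
Total deductions = $51.04 + $336.45 + $25.16 + $42.76 + $13.09 + $32.33 + $33.28 + $78.83 = $612.94
Net pay = $1,308.80 − $612.94 = $695.86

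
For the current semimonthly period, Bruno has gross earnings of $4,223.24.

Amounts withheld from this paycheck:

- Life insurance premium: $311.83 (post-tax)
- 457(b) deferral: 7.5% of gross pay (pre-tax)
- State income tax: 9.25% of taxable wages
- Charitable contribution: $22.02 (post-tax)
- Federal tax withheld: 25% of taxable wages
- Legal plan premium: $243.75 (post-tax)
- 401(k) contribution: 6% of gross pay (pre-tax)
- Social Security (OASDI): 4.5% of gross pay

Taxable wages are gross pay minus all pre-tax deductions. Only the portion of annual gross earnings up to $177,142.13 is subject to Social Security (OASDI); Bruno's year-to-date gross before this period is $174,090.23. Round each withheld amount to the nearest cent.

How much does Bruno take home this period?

$1,686.98

457(b) deferral: $4,223.24 × 0.075 = $316.74
401(k) contribution: $4,223.24 × 0.06 = $253.39
Pre-tax total = $316.74 + $253.39 = $570.13
Taxable wages = $4,223.24 − $570.13 = $3,653.11
Federal tax withheld: $3,653.11 × 0.25 = $913.28
State income tax: $3,653.11 × 0.0925 = $337.91
Social Security (OASDI): only $177,142.13 − $174,090.23 = $3,051.90 of this check is subject → $3,051.90 × 0.045 = $137.34
Legal plan premium: $243.75
Life insurance premium: $311.83
Charitable contribution: $22.02
Total deductions = $316.74 + $253.39 + $913.28 + $337.91 + $137.34 + $243.75 + $311.83 + $22.02 = $2,536.26
Net pay = $4,223.24 − $2,536.26 = $1,686.98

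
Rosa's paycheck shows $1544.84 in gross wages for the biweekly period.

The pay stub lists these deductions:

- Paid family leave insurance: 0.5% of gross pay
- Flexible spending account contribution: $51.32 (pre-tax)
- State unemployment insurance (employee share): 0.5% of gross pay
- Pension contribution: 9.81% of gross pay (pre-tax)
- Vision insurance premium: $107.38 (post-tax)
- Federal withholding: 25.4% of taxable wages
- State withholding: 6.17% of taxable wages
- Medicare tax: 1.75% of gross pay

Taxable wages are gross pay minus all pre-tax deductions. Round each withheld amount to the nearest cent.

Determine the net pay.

Flexible spending account contribution: $51.32
Pension contribution: $1544.84 × 0.0981 = $151.55
Pre-tax total = $51.32 + $151.55 = $202.87
Taxable wages = $1544.84 − $202.87 = $1341.97
State withholding: $1341.97 × 0.0617 = $82.80
Federal withholding: $1341.97 × 0.254 = $340.86
State unemployment insurance (employee share): $1544.84 × 0.005 = $7.72
Paid family leave insurance: $1544.84 × 0.005 = $7.72
Medicare tax: $1544.84 × 0.0175 = $27.03
Vision insurance premium: $107.38
Total deductions = $51.32 + $151.55 + $82.80 + $340.86 + $7.72 + $7.72 + $27.03 + $107.38 = $776.38
Net pay = $1544.84 − $776.38 = $768.46

$768.46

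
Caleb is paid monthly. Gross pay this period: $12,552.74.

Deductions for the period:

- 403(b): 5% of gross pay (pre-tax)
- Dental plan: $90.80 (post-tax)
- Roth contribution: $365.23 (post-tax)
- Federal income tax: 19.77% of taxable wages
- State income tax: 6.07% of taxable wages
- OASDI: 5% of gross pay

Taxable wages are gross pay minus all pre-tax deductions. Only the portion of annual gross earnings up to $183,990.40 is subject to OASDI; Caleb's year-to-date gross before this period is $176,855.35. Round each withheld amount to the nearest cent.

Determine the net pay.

$8,030.88

403(b): $12,552.74 × 0.05 = $627.64
Taxable wages = $12,552.74 − $627.64 = $11,925.10
Federal income tax: $11,925.10 × 0.1977 = $2,357.59
State income tax: $11,925.10 × 0.0607 = $723.85
OASDI: only $183,990.40 − $176,855.35 = $7,135.05 of this check is subject → $7,135.05 × 0.05 = $356.75
Dental plan: $90.80
Roth contribution: $365.23
Total deductions = $627.64 + $2,357.59 + $723.85 + $356.75 + $90.80 + $365.23 = $4,521.86
Net pay = $12,552.74 − $4,521.86 = $8,030.88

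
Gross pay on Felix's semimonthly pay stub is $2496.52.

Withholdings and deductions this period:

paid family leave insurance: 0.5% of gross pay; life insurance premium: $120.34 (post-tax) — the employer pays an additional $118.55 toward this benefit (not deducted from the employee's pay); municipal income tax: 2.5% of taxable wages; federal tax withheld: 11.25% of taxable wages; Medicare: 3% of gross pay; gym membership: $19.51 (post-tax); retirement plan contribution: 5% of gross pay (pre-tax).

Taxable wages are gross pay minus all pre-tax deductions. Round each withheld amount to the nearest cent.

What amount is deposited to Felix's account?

$1818.35

Retirement plan contribution: $2496.52 × 0.05 = $124.83
Taxable wages = $2496.52 − $124.83 = $2371.69
Municipal income tax: $2371.69 × 0.025 = $59.29
Federal tax withheld: $2371.69 × 0.1125 = $266.82
Paid family leave insurance: $2496.52 × 0.005 = $12.48
Medicare: $2496.52 × 0.03 = $74.90
Life insurance premium: $120.34
Gym membership: $19.51
(Employer's $118.55 toward life insurance premium is not withheld from the employee.)
Total deductions = $124.83 + $59.29 + $266.82 + $12.48 + $74.90 + $120.34 + $19.51 = $678.17
Net pay = $2496.52 − $678.17 = $1818.35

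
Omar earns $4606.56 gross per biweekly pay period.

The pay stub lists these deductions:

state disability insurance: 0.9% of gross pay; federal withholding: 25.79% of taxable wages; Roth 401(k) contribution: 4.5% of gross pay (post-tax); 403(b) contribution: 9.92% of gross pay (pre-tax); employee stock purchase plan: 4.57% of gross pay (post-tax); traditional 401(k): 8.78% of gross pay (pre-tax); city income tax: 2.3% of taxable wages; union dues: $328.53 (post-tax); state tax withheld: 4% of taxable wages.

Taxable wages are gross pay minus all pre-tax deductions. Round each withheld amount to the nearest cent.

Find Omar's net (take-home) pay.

Traditional 401(k): $4606.56 × 0.0878 = $404.46
403(b) contribution: $4606.56 × 0.0992 = $456.97
Pre-tax total = $404.46 + $456.97 = $861.43
Taxable wages = $4606.56 − $861.43 = $3745.13
City income tax: $3745.13 × 0.023 = $86.14
State tax withheld: $3745.13 × 0.04 = $149.81
Federal withholding: $3745.13 × 0.2579 = $965.87
State disability insurance: $4606.56 × 0.009 = $41.46
Employee stock purchase plan: $4606.56 × 0.0457 = $210.52
Roth 401(k) contribution: $4606.56 × 0.045 = $207.30
Union dues: $328.53
Total deductions = $404.46 + $456.97 + $86.14 + $149.81 + $965.87 + $41.46 + $210.52 + $207.30 + $328.53 = $2851.06
Net pay = $4606.56 − $2851.06 = $1755.50

$1755.50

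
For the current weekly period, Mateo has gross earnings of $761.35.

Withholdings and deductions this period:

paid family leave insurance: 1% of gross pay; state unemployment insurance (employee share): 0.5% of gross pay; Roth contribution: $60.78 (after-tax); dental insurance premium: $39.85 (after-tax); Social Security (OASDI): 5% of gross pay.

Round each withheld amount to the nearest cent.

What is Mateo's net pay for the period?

State unemployment insurance (employee share): $761.35 × 0.005 = $3.81
Paid family leave insurance: $761.35 × 0.01 = $7.61
Social Security (OASDI): $761.35 × 0.05 = $38.07
Dental insurance premium: $39.85
Roth contribution: $60.78
Total deductions = $3.81 + $7.61 + $38.07 + $39.85 + $60.78 = $150.12
Net pay = $761.35 − $150.12 = $611.23

$611.23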